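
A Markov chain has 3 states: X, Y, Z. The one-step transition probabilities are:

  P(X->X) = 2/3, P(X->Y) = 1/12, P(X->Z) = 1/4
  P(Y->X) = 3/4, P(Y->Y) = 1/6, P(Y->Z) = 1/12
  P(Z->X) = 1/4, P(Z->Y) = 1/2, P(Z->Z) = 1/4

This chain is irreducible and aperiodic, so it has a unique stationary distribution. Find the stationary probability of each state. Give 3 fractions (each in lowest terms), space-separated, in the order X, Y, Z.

The stationary distribution satisfies pi = pi * P, i.e.:
  pi_X = 2/3*pi_X + 3/4*pi_Y + 1/4*pi_Z
  pi_Y = 1/12*pi_X + 1/6*pi_Y + 1/2*pi_Z
  pi_Z = 1/4*pi_X + 1/12*pi_Y + 1/4*pi_Z
with normalization: pi_X + pi_Y + pi_Z = 1.

Using the first 2 balance equations plus normalization, the linear system A*pi = b is:
  [-1/3, 3/4, 1/4] . pi = 0
  [1/12, -5/6, 1/2] . pi = 0
  [1, 1, 1] . pi = 1

Solving yields:
  pi_X = 42/71
  pi_Y = 27/142
  pi_Z = 31/142

Verification (pi * P):
  42/71*2/3 + 27/142*3/4 + 31/142*1/4 = 42/71 = pi_X  (ok)
  42/71*1/12 + 27/142*1/6 + 31/142*1/2 = 27/142 = pi_Y  (ok)
  42/71*1/4 + 27/142*1/12 + 31/142*1/4 = 31/142 = pi_Z  (ok)

Answer: 42/71 27/142 31/142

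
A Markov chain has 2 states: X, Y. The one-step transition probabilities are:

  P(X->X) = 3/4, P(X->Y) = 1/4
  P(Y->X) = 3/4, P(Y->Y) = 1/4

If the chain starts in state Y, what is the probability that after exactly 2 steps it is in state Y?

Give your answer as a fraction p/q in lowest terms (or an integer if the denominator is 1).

Computing P^2 by repeated multiplication:
P^1 =
  X: [3/4, 1/4]
  Y: [3/4, 1/4]
P^2 =
  X: [3/4, 1/4]
  Y: [3/4, 1/4]

(P^2)[Y -> Y] = 1/4

Answer: 1/4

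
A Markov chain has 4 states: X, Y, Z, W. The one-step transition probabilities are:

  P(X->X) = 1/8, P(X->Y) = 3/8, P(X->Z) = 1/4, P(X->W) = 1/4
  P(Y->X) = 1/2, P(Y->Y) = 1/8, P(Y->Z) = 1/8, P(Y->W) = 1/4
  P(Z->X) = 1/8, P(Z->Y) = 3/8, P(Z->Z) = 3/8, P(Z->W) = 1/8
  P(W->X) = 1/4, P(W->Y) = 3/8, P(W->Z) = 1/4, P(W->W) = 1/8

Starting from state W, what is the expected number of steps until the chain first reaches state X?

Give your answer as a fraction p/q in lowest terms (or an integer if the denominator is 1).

Answer: 112/33

Derivation:
Let h_i = expected steps to first reach X from state i.
Boundary: h_X = 0.
First-step equations for the other states:
  h_Y = 1 + 1/2*h_X + 1/8*h_Y + 1/8*h_Z + 1/4*h_W
  h_Z = 1 + 1/8*h_X + 3/8*h_Y + 3/8*h_Z + 1/8*h_W
  h_W = 1 + 1/4*h_X + 3/8*h_Y + 1/4*h_Z + 1/8*h_W

Substituting h_X = 0 and rearranging gives the linear system (I - Q) h = 1:
  [7/8, -1/8, -1/4] . (h_Y, h_Z, h_W) = 1
  [-3/8, 5/8, -1/8] . (h_Y, h_Z, h_W) = 1
  [-3/8, -1/4, 7/8] . (h_Y, h_Z, h_W) = 1

Solving yields:
  h_Y = 8/3
  h_Z = 128/33
  h_W = 112/33

Starting state is W, so the expected hitting time is h_W = 112/33.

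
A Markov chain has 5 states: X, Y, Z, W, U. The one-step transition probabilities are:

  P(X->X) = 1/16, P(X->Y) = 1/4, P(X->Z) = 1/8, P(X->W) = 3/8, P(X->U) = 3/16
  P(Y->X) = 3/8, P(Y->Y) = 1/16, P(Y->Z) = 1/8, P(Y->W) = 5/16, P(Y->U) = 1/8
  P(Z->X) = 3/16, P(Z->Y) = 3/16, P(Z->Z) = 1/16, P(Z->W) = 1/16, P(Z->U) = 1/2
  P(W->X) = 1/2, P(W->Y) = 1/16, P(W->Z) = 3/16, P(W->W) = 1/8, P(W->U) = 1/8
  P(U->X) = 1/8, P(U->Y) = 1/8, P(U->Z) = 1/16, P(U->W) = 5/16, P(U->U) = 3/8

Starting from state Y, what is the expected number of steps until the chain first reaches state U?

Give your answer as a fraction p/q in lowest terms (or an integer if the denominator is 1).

Let h_i = expected steps to first reach U from state i.
Boundary: h_U = 0.
First-step equations for the other states:
  h_X = 1 + 1/16*h_X + 1/4*h_Y + 1/8*h_Z + 3/8*h_W + 3/16*h_U
  h_Y = 1 + 3/8*h_X + 1/16*h_Y + 1/8*h_Z + 5/16*h_W + 1/8*h_U
  h_Z = 1 + 3/16*h_X + 3/16*h_Y + 1/16*h_Z + 1/16*h_W + 1/2*h_U
  h_W = 1 + 1/2*h_X + 1/16*h_Y + 3/16*h_Z + 1/8*h_W + 1/8*h_U

Substituting h_U = 0 and rearranging gives the linear system (I - Q) h = 1:
  [15/16, -1/4, -1/8, -3/8] . (h_X, h_Y, h_Z, h_W) = 1
  [-3/8, 15/16, -1/8, -5/16] . (h_X, h_Y, h_Z, h_W) = 1
  [-3/16, -3/16, 15/16, -1/16] . (h_X, h_Y, h_Z, h_W) = 1
  [-1/2, -1/16, -3/16, 7/8] . (h_X, h_Y, h_Z, h_W) = 1

Solving yields:
  h_X = 104048/21089
  h_Y = 109376/21089
  h_Z = 72304/21089
  h_W = 106864/21089

Starting state is Y, so the expected hitting time is h_Y = 109376/21089.

Answer: 109376/21089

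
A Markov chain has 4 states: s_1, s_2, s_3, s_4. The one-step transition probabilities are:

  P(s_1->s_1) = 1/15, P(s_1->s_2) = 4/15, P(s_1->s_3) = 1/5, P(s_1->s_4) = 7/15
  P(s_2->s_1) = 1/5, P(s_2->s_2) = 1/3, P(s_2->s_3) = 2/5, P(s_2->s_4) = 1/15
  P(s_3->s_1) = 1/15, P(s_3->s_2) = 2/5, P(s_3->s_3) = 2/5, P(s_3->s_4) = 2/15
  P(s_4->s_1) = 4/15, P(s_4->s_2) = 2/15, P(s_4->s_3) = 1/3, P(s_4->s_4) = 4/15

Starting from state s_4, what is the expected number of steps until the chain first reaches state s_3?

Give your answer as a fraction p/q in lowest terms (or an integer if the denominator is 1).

Let h_i = expected steps to first reach s_3 from state i.
Boundary: h_s_3 = 0.
First-step equations for the other states:
  h_s_1 = 1 + 1/15*h_s_1 + 4/15*h_s_2 + 1/5*h_s_3 + 7/15*h_s_4
  h_s_2 = 1 + 1/5*h_s_1 + 1/3*h_s_2 + 2/5*h_s_3 + 1/15*h_s_4
  h_s_4 = 1 + 4/15*h_s_1 + 2/15*h_s_2 + 1/3*h_s_3 + 4/15*h_s_4

Substituting h_s_3 = 0 and rearranging gives the linear system (I - Q) h = 1:
  [14/15, -4/15, -7/15] . (h_s_1, h_s_2, h_s_4) = 1
  [-1/5, 2/3, -1/15] . (h_s_1, h_s_2, h_s_4) = 1
  [-4/15, -2/15, 11/15] . (h_s_1, h_s_2, h_s_4) = 1

Solving yields:
  h_s_1 = 1800/521
  h_s_2 = 1485/521
  h_s_4 = 1635/521

Starting state is s_4, so the expected hitting time is h_s_4 = 1635/521.

Answer: 1635/521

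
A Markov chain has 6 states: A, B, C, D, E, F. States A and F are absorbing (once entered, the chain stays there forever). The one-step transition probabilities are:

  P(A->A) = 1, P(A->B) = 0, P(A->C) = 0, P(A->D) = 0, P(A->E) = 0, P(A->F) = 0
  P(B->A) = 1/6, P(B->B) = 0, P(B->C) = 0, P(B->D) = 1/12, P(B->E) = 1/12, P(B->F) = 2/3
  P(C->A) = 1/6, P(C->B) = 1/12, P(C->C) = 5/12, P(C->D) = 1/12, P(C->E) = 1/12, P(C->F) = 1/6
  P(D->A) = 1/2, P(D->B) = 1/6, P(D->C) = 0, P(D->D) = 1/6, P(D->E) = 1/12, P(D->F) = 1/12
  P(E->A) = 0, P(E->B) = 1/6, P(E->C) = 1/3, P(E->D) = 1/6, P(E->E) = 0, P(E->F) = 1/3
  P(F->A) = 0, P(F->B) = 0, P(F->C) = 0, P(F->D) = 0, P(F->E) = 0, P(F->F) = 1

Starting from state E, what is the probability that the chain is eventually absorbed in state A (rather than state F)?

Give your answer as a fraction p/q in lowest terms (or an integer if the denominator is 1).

Let a_i = P(absorbed in A | start in state i).
Boundary conditions: a_A = 1, a_F = 0.
For each transient state i, a_i = sum_j P(i->j) * a_j:
  a_B = 1/6*a_A + 0*a_B + 0*a_C + 1/12*a_D + 1/12*a_E + 2/3*a_F
  a_C = 1/6*a_A + 1/12*a_B + 5/12*a_C + 1/12*a_D + 1/12*a_E + 1/6*a_F
  a_D = 1/2*a_A + 1/6*a_B + 0*a_C + 1/6*a_D + 1/12*a_E + 1/12*a_F
  a_E = 0*a_A + 1/6*a_B + 1/3*a_C + 1/6*a_D + 0*a_E + 1/3*a_F

Substituting a_A = 1 and a_F = 0, rearrange to (I - Q) a = r where r[i] = P(i -> A):
  [1, 0, -1/12, -1/12] . (a_B, a_C, a_D, a_E) = 1/6
  [-1/12, 7/12, -1/12, -1/12] . (a_B, a_C, a_D, a_E) = 1/6
  [-1/6, 0, 5/6, -1/12] . (a_B, a_C, a_D, a_E) = 1/2
  [-1/6, -1/3, -1/6, 1] . (a_B, a_C, a_D, a_E) = 0

Solving yields:
  a_B = 224/899
  a_C = 416/899
  a_D = 612/899
  a_E = 278/899

Starting state is E, so the absorption probability is a_E = 278/899.

Answer: 278/899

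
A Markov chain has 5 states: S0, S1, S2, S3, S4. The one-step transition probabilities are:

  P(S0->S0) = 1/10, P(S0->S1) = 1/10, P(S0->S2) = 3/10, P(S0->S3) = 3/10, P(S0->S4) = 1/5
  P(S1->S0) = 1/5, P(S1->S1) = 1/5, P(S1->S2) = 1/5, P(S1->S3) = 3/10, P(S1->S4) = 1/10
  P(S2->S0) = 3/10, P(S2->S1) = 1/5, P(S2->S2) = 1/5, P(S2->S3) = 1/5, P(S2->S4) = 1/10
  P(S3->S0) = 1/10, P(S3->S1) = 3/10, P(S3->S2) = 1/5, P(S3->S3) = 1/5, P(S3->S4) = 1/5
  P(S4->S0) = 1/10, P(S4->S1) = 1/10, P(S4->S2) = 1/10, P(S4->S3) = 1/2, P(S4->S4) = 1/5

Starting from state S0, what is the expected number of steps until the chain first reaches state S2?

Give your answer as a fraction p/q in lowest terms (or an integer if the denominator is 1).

Let h_i = expected steps to first reach S2 from state i.
Boundary: h_S2 = 0.
First-step equations for the other states:
  h_S0 = 1 + 1/10*h_S0 + 1/10*h_S1 + 3/10*h_S2 + 3/10*h_S3 + 1/5*h_S4
  h_S1 = 1 + 1/5*h_S0 + 1/5*h_S1 + 1/5*h_S2 + 3/10*h_S3 + 1/10*h_S4
  h_S3 = 1 + 1/10*h_S0 + 3/10*h_S1 + 1/5*h_S2 + 1/5*h_S3 + 1/5*h_S4
  h_S4 = 1 + 1/10*h_S0 + 1/10*h_S1 + 1/10*h_S2 + 1/2*h_S3 + 1/5*h_S4

Substituting h_S2 = 0 and rearranging gives the linear system (I - Q) h = 1:
  [9/10, -1/10, -3/10, -1/5] . (h_S0, h_S1, h_S3, h_S4) = 1
  [-1/5, 4/5, -3/10, -1/10] . (h_S0, h_S1, h_S3, h_S4) = 1
  [-1/10, -3/10, 4/5, -1/5] . (h_S0, h_S1, h_S3, h_S4) = 1
  [-1/10, -1/10, -1/2, 4/5] . (h_S0, h_S1, h_S3, h_S4) = 1

Solving yields:
  h_S0 = 4970/1069
  h_S1 = 5400/1069
  h_S3 = 5500/1069
  h_S4 = 6070/1069

Starting state is S0, so the expected hitting time is h_S0 = 4970/1069.

Answer: 4970/1069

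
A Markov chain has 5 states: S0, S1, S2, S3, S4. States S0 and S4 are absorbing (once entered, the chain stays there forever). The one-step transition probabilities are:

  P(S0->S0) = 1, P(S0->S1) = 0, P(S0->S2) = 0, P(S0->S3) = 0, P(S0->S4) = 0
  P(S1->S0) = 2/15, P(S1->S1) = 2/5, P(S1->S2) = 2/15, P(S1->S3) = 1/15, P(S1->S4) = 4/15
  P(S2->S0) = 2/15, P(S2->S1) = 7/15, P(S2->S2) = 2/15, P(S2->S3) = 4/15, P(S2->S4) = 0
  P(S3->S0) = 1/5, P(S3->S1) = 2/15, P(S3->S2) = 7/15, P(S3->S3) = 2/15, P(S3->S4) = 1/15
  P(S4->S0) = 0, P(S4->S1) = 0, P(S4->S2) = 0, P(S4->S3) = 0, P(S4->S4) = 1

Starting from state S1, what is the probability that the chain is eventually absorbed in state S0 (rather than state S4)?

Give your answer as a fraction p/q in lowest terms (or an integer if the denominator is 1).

Let a_i = P(absorbed in S0 | start in state i).
Boundary conditions: a_S0 = 1, a_S4 = 0.
For each transient state i, a_i = sum_j P(i->j) * a_j:
  a_S1 = 2/15*a_S0 + 2/5*a_S1 + 2/15*a_S2 + 1/15*a_S3 + 4/15*a_S4
  a_S2 = 2/15*a_S0 + 7/15*a_S1 + 2/15*a_S2 + 4/15*a_S3 + 0*a_S4
  a_S3 = 1/5*a_S0 + 2/15*a_S1 + 7/15*a_S2 + 2/15*a_S3 + 1/15*a_S4

Substituting a_S0 = 1 and a_S4 = 0, rearrange to (I - Q) a = r where r[i] = P(i -> S0):
  [3/5, -2/15, -1/15] . (a_S1, a_S2, a_S3) = 2/15
  [-7/15, 13/15, -4/15] . (a_S1, a_S2, a_S3) = 2/15
  [-2/15, -7/15, 13/15] . (a_S1, a_S2, a_S3) = 1/5

Solving yields:
  a_S1 = 137/332
  a_S2 = 557/996
  a_S3 = 593/996

Starting state is S1, so the absorption probability is a_S1 = 137/332.

Answer: 137/332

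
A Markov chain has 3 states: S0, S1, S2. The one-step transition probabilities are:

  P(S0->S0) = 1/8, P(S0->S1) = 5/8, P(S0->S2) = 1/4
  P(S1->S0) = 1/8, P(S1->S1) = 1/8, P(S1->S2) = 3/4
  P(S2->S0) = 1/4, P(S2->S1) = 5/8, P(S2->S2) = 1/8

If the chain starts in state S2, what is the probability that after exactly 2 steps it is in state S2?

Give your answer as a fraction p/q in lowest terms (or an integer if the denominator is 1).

Answer: 35/64

Derivation:
Computing P^2 by repeated multiplication:
P^1 =
  S0: [1/8, 5/8, 1/4]
  S1: [1/8, 1/8, 3/4]
  S2: [1/4, 5/8, 1/8]
P^2 =
  S0: [5/32, 5/16, 17/32]
  S1: [7/32, 9/16, 7/32]
  S2: [9/64, 5/16, 35/64]

(P^2)[S2 -> S2] = 35/64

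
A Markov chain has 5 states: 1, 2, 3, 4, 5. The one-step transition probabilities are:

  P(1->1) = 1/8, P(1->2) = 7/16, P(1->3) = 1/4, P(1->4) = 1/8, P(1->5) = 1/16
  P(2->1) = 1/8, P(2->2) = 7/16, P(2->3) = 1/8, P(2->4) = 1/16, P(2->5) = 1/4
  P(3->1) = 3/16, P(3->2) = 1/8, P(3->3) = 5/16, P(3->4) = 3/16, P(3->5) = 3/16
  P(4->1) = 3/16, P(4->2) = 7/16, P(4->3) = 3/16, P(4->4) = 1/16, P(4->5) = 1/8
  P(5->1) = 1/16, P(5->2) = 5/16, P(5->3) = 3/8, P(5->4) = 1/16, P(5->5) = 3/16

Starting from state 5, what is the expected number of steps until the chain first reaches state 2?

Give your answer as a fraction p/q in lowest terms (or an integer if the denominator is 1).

Let h_i = expected steps to first reach 2 from state i.
Boundary: h_2 = 0.
First-step equations for the other states:
  h_1 = 1 + 1/8*h_1 + 7/16*h_2 + 1/4*h_3 + 1/8*h_4 + 1/16*h_5
  h_3 = 1 + 3/16*h_1 + 1/8*h_2 + 5/16*h_3 + 3/16*h_4 + 3/16*h_5
  h_4 = 1 + 3/16*h_1 + 7/16*h_2 + 3/16*h_3 + 1/16*h_4 + 1/8*h_5
  h_5 = 1 + 1/16*h_1 + 5/16*h_2 + 3/8*h_3 + 1/16*h_4 + 3/16*h_5

Substituting h_2 = 0 and rearranging gives the linear system (I - Q) h = 1:
  [7/8, -1/4, -1/8, -1/16] . (h_1, h_3, h_4, h_5) = 1
  [-3/16, 11/16, -3/16, -3/16] . (h_1, h_3, h_4, h_5) = 1
  [-3/16, -3/16, 15/16, -1/8] . (h_1, h_3, h_4, h_5) = 1
  [-1/16, -3/8, -1/16, 13/16] . (h_1, h_3, h_4, h_5) = 1

Solving yields:
  h_1 = 28216/9505
  h_3 = 38336/9505
  h_4 = 27944/9505
  h_5 = 33712/9505

Starting state is 5, so the expected hitting time is h_5 = 33712/9505.

Answer: 33712/9505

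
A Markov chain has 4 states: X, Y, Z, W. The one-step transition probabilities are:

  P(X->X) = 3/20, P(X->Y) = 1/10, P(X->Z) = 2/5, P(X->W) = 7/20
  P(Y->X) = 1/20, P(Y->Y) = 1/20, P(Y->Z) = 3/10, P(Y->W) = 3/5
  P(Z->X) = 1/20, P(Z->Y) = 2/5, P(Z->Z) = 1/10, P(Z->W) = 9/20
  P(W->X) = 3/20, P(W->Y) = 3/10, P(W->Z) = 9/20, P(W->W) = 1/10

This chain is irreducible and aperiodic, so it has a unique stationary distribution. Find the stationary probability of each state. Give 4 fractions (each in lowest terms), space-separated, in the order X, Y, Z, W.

Answer: 141/1486 185/743 449/1486 263/743

Derivation:
The stationary distribution satisfies pi = pi * P, i.e.:
  pi_X = 3/20*pi_X + 1/20*pi_Y + 1/20*pi_Z + 3/20*pi_W
  pi_Y = 1/10*pi_X + 1/20*pi_Y + 2/5*pi_Z + 3/10*pi_W
  pi_Z = 2/5*pi_X + 3/10*pi_Y + 1/10*pi_Z + 9/20*pi_W
  pi_W = 7/20*pi_X + 3/5*pi_Y + 9/20*pi_Z + 1/10*pi_W
with normalization: pi_X + pi_Y + pi_Z + pi_W = 1.

Using the first 3 balance equations plus normalization, the linear system A*pi = b is:
  [-17/20, 1/20, 1/20, 3/20] . pi = 0
  [1/10, -19/20, 2/5, 3/10] . pi = 0
  [2/5, 3/10, -9/10, 9/20] . pi = 0
  [1, 1, 1, 1] . pi = 1

Solving yields:
  pi_X = 141/1486
  pi_Y = 185/743
  pi_Z = 449/1486
  pi_W = 263/743

Verification (pi * P):
  141/1486*3/20 + 185/743*1/20 + 449/1486*1/20 + 263/743*3/20 = 141/1486 = pi_X  (ok)
  141/1486*1/10 + 185/743*1/20 + 449/1486*2/5 + 263/743*3/10 = 185/743 = pi_Y  (ok)
  141/1486*2/5 + 185/743*3/10 + 449/1486*1/10 + 263/743*9/20 = 449/1486 = pi_Z  (ok)
  141/1486*7/20 + 185/743*3/5 + 449/1486*9/20 + 263/743*1/10 = 263/743 = pi_W  (ok)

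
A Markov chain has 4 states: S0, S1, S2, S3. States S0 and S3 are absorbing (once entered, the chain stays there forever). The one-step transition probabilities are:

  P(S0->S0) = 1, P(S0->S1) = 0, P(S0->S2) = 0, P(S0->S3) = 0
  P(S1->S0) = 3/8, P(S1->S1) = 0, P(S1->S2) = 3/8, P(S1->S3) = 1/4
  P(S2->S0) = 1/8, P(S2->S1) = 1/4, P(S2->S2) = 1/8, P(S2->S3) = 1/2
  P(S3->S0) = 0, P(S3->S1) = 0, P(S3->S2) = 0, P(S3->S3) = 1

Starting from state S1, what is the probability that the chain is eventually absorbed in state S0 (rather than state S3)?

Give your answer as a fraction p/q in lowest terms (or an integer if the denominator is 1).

Answer: 12/25

Derivation:
Let a_i = P(absorbed in S0 | start in state i).
Boundary conditions: a_S0 = 1, a_S3 = 0.
For each transient state i, a_i = sum_j P(i->j) * a_j:
  a_S1 = 3/8*a_S0 + 0*a_S1 + 3/8*a_S2 + 1/4*a_S3
  a_S2 = 1/8*a_S0 + 1/4*a_S1 + 1/8*a_S2 + 1/2*a_S3

Substituting a_S0 = 1 and a_S3 = 0, rearrange to (I - Q) a = r where r[i] = P(i -> S0):
  [1, -3/8] . (a_S1, a_S2) = 3/8
  [-1/4, 7/8] . (a_S1, a_S2) = 1/8

Solving yields:
  a_S1 = 12/25
  a_S2 = 7/25

Starting state is S1, so the absorption probability is a_S1 = 12/25.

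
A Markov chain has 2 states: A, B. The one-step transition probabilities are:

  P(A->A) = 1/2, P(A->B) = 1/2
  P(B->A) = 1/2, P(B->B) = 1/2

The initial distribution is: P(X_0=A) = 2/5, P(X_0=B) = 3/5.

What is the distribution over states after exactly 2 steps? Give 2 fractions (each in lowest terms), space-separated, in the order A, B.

Answer: 1/2 1/2

Derivation:
Propagating the distribution step by step (d_{t+1} = d_t * P):
d_0 = (A=2/5, B=3/5)
  d_1[A] = 2/5*1/2 + 3/5*1/2 = 1/2
  d_1[B] = 2/5*1/2 + 3/5*1/2 = 1/2
d_1 = (A=1/2, B=1/2)
  d_2[A] = 1/2*1/2 + 1/2*1/2 = 1/2
  d_2[B] = 1/2*1/2 + 1/2*1/2 = 1/2
d_2 = (A=1/2, B=1/2)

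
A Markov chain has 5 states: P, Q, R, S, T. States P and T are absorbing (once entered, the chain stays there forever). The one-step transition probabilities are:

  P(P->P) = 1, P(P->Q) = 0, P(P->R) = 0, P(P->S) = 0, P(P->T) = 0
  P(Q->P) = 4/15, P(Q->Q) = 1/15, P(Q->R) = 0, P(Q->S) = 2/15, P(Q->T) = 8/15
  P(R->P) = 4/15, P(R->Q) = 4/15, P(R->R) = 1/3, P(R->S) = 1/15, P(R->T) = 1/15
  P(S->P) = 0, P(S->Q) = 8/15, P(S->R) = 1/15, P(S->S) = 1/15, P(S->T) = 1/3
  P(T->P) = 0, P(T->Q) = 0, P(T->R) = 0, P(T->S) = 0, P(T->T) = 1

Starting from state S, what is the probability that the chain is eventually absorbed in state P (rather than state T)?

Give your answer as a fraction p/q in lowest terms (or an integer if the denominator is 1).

Let a_i = P(absorbed in P | start in state i).
Boundary conditions: a_P = 1, a_T = 0.
For each transient state i, a_i = sum_j P(i->j) * a_j:
  a_Q = 4/15*a_P + 1/15*a_Q + 0*a_R + 2/15*a_S + 8/15*a_T
  a_R = 4/15*a_P + 4/15*a_Q + 1/3*a_R + 1/15*a_S + 1/15*a_T
  a_S = 0*a_P + 8/15*a_Q + 1/15*a_R + 1/15*a_S + 1/3*a_T

Substituting a_P = 1 and a_T = 0, rearrange to (I - Q) a = r where r[i] = P(i -> P):
  [14/15, 0, -2/15] . (a_Q, a_R, a_S) = 4/15
  [-4/15, 2/3, -1/15] . (a_Q, a_R, a_S) = 4/15
  [-8/15, -1/15, 14/15] . (a_Q, a_R, a_S) = 0

Solving yields:
  a_Q = 282/889
  a_R = 488/889
  a_S = 28/127

Starting state is S, so the absorption probability is a_S = 28/127.

Answer: 28/127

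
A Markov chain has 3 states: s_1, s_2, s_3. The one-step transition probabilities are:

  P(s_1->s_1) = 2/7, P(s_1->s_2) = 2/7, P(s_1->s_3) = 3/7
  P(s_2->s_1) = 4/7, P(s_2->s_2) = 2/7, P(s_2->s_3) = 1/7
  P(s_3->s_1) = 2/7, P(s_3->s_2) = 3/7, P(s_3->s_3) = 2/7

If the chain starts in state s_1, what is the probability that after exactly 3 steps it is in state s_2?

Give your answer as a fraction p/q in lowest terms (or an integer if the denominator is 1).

Computing P^3 by repeated multiplication:
P^1 =
  s_1: [2/7, 2/7, 3/7]
  s_2: [4/7, 2/7, 1/7]
  s_3: [2/7, 3/7, 2/7]
P^2 =
  s_1: [18/49, 17/49, 2/7]
  s_2: [18/49, 15/49, 16/49]
  s_3: [20/49, 16/49, 13/49]
P^3 =
  s_1: [132/343, 16/49, 99/343]
  s_2: [128/343, 114/343, 101/343]
  s_3: [130/343, 111/343, 102/343]

(P^3)[s_1 -> s_2] = 16/49

Answer: 16/49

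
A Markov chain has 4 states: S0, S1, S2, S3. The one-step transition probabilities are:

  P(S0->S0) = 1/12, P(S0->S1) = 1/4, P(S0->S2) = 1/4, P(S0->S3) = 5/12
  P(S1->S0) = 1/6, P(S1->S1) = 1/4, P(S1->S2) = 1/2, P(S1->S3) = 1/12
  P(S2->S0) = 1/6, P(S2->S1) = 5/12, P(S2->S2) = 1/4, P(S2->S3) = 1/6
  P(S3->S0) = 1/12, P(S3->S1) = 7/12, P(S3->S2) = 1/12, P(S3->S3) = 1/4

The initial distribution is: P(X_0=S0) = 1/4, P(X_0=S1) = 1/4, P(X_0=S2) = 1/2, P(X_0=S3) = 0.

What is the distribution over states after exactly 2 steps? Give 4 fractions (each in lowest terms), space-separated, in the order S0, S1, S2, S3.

Propagating the distribution step by step (d_{t+1} = d_t * P):
d_0 = (S0=1/4, S1=1/4, S2=1/2, S3=0)
  d_1[S0] = 1/4*1/12 + 1/4*1/6 + 1/2*1/6 + 0*1/12 = 7/48
  d_1[S1] = 1/4*1/4 + 1/4*1/4 + 1/2*5/12 + 0*7/12 = 1/3
  d_1[S2] = 1/4*1/4 + 1/4*1/2 + 1/2*1/4 + 0*1/12 = 5/16
  d_1[S3] = 1/4*5/12 + 1/4*1/12 + 1/2*1/6 + 0*1/4 = 5/24
d_1 = (S0=7/48, S1=1/3, S2=5/16, S3=5/24)
  d_2[S0] = 7/48*1/12 + 1/3*1/6 + 5/16*1/6 + 5/24*1/12 = 79/576
  d_2[S1] = 7/48*1/4 + 1/3*1/4 + 5/16*5/12 + 5/24*7/12 = 107/288
  d_2[S2] = 7/48*1/4 + 1/3*1/2 + 5/16*1/4 + 5/24*1/12 = 43/144
  d_2[S3] = 7/48*5/12 + 1/3*1/12 + 5/16*1/6 + 5/24*1/4 = 37/192
d_2 = (S0=79/576, S1=107/288, S2=43/144, S3=37/192)

Answer: 79/576 107/288 43/144 37/192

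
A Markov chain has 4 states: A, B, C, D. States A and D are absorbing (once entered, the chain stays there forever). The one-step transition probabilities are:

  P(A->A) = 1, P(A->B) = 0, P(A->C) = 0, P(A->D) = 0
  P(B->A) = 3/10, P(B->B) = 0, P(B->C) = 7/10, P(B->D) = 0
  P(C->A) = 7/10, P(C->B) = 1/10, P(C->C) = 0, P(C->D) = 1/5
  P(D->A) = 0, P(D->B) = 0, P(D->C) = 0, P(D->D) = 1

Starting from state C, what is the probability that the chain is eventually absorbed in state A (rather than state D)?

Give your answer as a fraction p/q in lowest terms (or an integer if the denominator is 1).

Let a_i = P(absorbed in A | start in state i).
Boundary conditions: a_A = 1, a_D = 0.
For each transient state i, a_i = sum_j P(i->j) * a_j:
  a_B = 3/10*a_A + 0*a_B + 7/10*a_C + 0*a_D
  a_C = 7/10*a_A + 1/10*a_B + 0*a_C + 1/5*a_D

Substituting a_A = 1 and a_D = 0, rearrange to (I - Q) a = r where r[i] = P(i -> A):
  [1, -7/10] . (a_B, a_C) = 3/10
  [-1/10, 1] . (a_B, a_C) = 7/10

Solving yields:
  a_B = 79/93
  a_C = 73/93

Starting state is C, so the absorption probability is a_C = 73/93.

Answer: 73/93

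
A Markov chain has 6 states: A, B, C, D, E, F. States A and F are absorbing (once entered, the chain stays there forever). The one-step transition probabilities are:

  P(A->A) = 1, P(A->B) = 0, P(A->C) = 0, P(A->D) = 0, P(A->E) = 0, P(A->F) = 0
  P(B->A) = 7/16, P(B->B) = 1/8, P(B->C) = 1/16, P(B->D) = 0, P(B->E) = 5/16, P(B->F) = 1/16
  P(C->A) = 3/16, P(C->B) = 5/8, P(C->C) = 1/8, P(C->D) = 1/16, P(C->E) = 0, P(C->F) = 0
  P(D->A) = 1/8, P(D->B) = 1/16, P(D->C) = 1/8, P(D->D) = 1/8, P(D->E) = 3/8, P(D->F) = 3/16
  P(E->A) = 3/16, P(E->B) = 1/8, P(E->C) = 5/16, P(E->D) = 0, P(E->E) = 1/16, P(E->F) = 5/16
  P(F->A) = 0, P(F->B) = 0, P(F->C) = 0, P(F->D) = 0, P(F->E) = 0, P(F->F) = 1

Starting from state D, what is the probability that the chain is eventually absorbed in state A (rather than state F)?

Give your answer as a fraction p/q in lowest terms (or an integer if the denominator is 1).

Answer: 2265/4091

Derivation:
Let a_i = P(absorbed in A | start in state i).
Boundary conditions: a_A = 1, a_F = 0.
For each transient state i, a_i = sum_j P(i->j) * a_j:
  a_B = 7/16*a_A + 1/8*a_B + 1/16*a_C + 0*a_D + 5/16*a_E + 1/16*a_F
  a_C = 3/16*a_A + 5/8*a_B + 1/8*a_C + 1/16*a_D + 0*a_E + 0*a_F
  a_D = 1/8*a_A + 1/16*a_B + 1/8*a_C + 1/8*a_D + 3/8*a_E + 3/16*a_F
  a_E = 3/16*a_A + 1/8*a_B + 5/16*a_C + 0*a_D + 1/16*a_E + 5/16*a_F

Substituting a_A = 1 and a_F = 0, rearrange to (I - Q) a = r where r[i] = P(i -> A):
  [7/8, -1/16, 0, -5/16] . (a_B, a_C, a_D, a_E) = 7/16
  [-5/8, 7/8, -1/16, 0] . (a_B, a_C, a_D, a_E) = 3/16
  [-1/16, -1/8, 7/8, -3/8] . (a_B, a_C, a_D, a_E) = 1/8
  [-1/8, -5/16, 0, 15/16] . (a_B, a_C, a_D, a_E) = 3/16

Solving yields:
  a_B = 3106/4091
  a_C = 3257/4091
  a_D = 2265/4091
  a_E = 2318/4091

Starting state is D, so the absorption probability is a_D = 2265/4091.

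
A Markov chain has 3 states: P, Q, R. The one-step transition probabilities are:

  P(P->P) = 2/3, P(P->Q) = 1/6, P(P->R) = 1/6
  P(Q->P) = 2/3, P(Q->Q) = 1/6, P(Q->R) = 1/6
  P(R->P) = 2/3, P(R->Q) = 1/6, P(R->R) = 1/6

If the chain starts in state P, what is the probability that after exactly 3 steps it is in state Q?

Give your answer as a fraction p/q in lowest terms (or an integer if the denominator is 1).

Computing P^3 by repeated multiplication:
P^1 =
  P: [2/3, 1/6, 1/6]
  Q: [2/3, 1/6, 1/6]
  R: [2/3, 1/6, 1/6]
P^2 =
  P: [2/3, 1/6, 1/6]
  Q: [2/3, 1/6, 1/6]
  R: [2/3, 1/6, 1/6]
P^3 =
  P: [2/3, 1/6, 1/6]
  Q: [2/3, 1/6, 1/6]
  R: [2/3, 1/6, 1/6]

(P^3)[P -> Q] = 1/6

Answer: 1/6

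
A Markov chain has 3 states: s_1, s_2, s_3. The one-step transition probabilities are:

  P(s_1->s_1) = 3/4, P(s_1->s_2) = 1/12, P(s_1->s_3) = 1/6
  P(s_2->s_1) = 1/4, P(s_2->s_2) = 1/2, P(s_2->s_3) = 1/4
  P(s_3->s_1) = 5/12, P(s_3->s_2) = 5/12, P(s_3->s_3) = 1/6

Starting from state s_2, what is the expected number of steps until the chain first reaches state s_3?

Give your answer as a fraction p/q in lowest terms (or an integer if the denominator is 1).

Let h_i = expected steps to first reach s_3 from state i.
Boundary: h_s_3 = 0.
First-step equations for the other states:
  h_s_1 = 1 + 3/4*h_s_1 + 1/12*h_s_2 + 1/6*h_s_3
  h_s_2 = 1 + 1/4*h_s_1 + 1/2*h_s_2 + 1/4*h_s_3

Substituting h_s_3 = 0 and rearranging gives the linear system (I - Q) h = 1:
  [1/4, -1/12] . (h_s_1, h_s_2) = 1
  [-1/4, 1/2] . (h_s_1, h_s_2) = 1

Solving yields:
  h_s_1 = 28/5
  h_s_2 = 24/5

Starting state is s_2, so the expected hitting time is h_s_2 = 24/5.

Answer: 24/5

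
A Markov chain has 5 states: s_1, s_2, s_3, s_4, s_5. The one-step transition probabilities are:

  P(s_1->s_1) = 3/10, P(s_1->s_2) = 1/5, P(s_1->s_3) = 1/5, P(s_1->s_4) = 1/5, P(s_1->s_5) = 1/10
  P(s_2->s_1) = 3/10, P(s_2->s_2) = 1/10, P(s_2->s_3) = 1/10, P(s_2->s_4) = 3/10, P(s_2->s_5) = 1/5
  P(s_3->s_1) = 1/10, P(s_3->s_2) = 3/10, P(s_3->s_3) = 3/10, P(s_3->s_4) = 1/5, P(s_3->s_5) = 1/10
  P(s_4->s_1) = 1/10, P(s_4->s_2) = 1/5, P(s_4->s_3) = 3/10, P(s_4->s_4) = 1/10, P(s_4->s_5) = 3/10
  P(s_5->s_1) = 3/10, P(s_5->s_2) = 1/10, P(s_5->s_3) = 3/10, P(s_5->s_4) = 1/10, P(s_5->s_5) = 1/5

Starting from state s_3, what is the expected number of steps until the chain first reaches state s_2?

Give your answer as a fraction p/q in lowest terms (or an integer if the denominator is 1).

Answer: 8080/1917

Derivation:
Let h_i = expected steps to first reach s_2 from state i.
Boundary: h_s_2 = 0.
First-step equations for the other states:
  h_s_1 = 1 + 3/10*h_s_1 + 1/5*h_s_2 + 1/5*h_s_3 + 1/5*h_s_4 + 1/10*h_s_5
  h_s_3 = 1 + 1/10*h_s_1 + 3/10*h_s_2 + 3/10*h_s_3 + 1/5*h_s_4 + 1/10*h_s_5
  h_s_4 = 1 + 1/10*h_s_1 + 1/5*h_s_2 + 3/10*h_s_3 + 1/10*h_s_4 + 3/10*h_s_5
  h_s_5 = 1 + 3/10*h_s_1 + 1/10*h_s_2 + 3/10*h_s_3 + 1/10*h_s_4 + 1/5*h_s_5

Substituting h_s_2 = 0 and rearranging gives the linear system (I - Q) h = 1:
  [7/10, -1/5, -1/5, -1/10] . (h_s_1, h_s_3, h_s_4, h_s_5) = 1
  [-1/10, 7/10, -1/5, -1/10] . (h_s_1, h_s_3, h_s_4, h_s_5) = 1
  [-1/10, -3/10, 9/10, -3/10] . (h_s_1, h_s_3, h_s_4, h_s_5) = 1
  [-3/10, -3/10, -1/10, 4/5] . (h_s_1, h_s_3, h_s_4, h_s_5) = 1

Solving yields:
  h_s_1 = 1010/213
  h_s_3 = 8080/1917
  h_s_4 = 9160/1917
  h_s_5 = 9980/1917

Starting state is s_3, so the expected hitting time is h_s_3 = 8080/1917.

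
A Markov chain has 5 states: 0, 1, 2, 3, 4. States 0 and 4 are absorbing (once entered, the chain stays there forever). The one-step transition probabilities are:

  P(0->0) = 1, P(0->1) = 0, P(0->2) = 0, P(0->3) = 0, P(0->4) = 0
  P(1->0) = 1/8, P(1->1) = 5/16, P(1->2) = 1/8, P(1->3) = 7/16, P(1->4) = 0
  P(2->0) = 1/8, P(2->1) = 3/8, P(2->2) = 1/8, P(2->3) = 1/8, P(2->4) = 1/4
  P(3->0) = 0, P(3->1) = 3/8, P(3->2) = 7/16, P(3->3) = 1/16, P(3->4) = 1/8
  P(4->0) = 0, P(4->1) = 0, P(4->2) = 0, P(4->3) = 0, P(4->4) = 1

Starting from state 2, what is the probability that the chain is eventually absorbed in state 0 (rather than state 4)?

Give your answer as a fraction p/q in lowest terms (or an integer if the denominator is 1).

Let a_i = P(absorbed in 0 | start in state i).
Boundary conditions: a_0 = 1, a_4 = 0.
For each transient state i, a_i = sum_j P(i->j) * a_j:
  a_1 = 1/8*a_0 + 5/16*a_1 + 1/8*a_2 + 7/16*a_3 + 0*a_4
  a_2 = 1/8*a_0 + 3/8*a_1 + 1/8*a_2 + 1/8*a_3 + 1/4*a_4
  a_3 = 0*a_0 + 3/8*a_1 + 7/16*a_2 + 1/16*a_3 + 1/8*a_4

Substituting a_0 = 1 and a_4 = 0, rearrange to (I - Q) a = r where r[i] = P(i -> 0):
  [11/16, -1/8, -7/16] . (a_1, a_2, a_3) = 1/8
  [-3/8, 7/8, -1/8] . (a_1, a_2, a_3) = 1/8
  [-3/8, -7/16, 15/16] . (a_1, a_2, a_3) = 0

Solving yields:
  a_1 = 55/107
  a_2 = 45/107
  a_3 = 43/107

Starting state is 2, so the absorption probability is a_2 = 45/107.

Answer: 45/107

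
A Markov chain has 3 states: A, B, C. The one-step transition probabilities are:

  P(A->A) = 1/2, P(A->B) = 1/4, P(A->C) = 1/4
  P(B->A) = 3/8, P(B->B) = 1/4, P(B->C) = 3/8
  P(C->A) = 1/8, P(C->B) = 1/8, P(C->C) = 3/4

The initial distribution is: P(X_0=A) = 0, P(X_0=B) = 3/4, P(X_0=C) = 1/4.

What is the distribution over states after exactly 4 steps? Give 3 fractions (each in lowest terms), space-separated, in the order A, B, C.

Answer: 1139/4096 3011/16384 8817/16384

Derivation:
Propagating the distribution step by step (d_{t+1} = d_t * P):
d_0 = (A=0, B=3/4, C=1/4)
  d_1[A] = 0*1/2 + 3/4*3/8 + 1/4*1/8 = 5/16
  d_1[B] = 0*1/4 + 3/4*1/4 + 1/4*1/8 = 7/32
  d_1[C] = 0*1/4 + 3/4*3/8 + 1/4*3/4 = 15/32
d_1 = (A=5/16, B=7/32, C=15/32)
  d_2[A] = 5/16*1/2 + 7/32*3/8 + 15/32*1/8 = 19/64
  d_2[B] = 5/16*1/4 + 7/32*1/4 + 15/32*1/8 = 49/256
  d_2[C] = 5/16*1/4 + 7/32*3/8 + 15/32*3/4 = 131/256
d_2 = (A=19/64, B=49/256, C=131/256)
  d_3[A] = 19/64*1/2 + 49/256*3/8 + 131/256*1/8 = 291/1024
  d_3[B] = 19/64*1/4 + 49/256*1/4 + 131/256*1/8 = 381/2048
  d_3[C] = 19/64*1/4 + 49/256*3/8 + 131/256*3/4 = 1085/2048
d_3 = (A=291/1024, B=381/2048, C=1085/2048)
  d_4[A] = 291/1024*1/2 + 381/2048*3/8 + 1085/2048*1/8 = 1139/4096
  d_4[B] = 291/1024*1/4 + 381/2048*1/4 + 1085/2048*1/8 = 3011/16384
  d_4[C] = 291/1024*1/4 + 381/2048*3/8 + 1085/2048*3/4 = 8817/16384
d_4 = (A=1139/4096, B=3011/16384, C=8817/16384)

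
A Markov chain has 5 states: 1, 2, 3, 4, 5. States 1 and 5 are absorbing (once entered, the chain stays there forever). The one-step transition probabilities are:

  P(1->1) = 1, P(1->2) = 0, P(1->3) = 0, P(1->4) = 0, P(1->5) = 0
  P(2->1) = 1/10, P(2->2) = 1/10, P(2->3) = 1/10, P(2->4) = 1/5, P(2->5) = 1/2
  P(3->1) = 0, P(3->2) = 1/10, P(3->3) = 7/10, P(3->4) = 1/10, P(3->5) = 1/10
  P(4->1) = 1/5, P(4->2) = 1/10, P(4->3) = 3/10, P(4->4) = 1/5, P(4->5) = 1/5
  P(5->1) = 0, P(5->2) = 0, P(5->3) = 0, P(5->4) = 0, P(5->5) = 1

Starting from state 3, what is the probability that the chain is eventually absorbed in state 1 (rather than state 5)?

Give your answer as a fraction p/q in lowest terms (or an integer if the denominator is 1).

Answer: 31/168

Derivation:
Let a_i = P(absorbed in 1 | start in state i).
Boundary conditions: a_1 = 1, a_5 = 0.
For each transient state i, a_i = sum_j P(i->j) * a_j:
  a_2 = 1/10*a_1 + 1/10*a_2 + 1/10*a_3 + 1/5*a_4 + 1/2*a_5
  a_3 = 0*a_1 + 1/10*a_2 + 7/10*a_3 + 1/10*a_4 + 1/10*a_5
  a_4 = 1/5*a_1 + 1/10*a_2 + 3/10*a_3 + 1/5*a_4 + 1/5*a_5

Substituting a_1 = 1 and a_5 = 0, rearrange to (I - Q) a = r where r[i] = P(i -> 1):
  [9/10, -1/10, -1/5] . (a_2, a_3, a_4) = 1/10
  [-1/10, 3/10, -1/10] . (a_2, a_3, a_4) = 0
  [-1/10, -3/10, 4/5] . (a_2, a_3, a_4) = 1/5

Solving yields:
  a_2 = 5/24
  a_3 = 31/168
  a_4 = 29/84

Starting state is 3, so the absorption probability is a_3 = 31/168.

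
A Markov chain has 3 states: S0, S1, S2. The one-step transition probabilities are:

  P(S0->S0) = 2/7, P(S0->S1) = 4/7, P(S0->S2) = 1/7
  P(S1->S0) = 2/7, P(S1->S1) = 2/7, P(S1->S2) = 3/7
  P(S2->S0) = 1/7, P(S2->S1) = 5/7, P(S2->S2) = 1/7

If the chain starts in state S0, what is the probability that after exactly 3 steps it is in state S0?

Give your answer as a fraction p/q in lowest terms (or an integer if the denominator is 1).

Computing P^3 by repeated multiplication:
P^1 =
  S0: [2/7, 4/7, 1/7]
  S1: [2/7, 2/7, 3/7]
  S2: [1/7, 5/7, 1/7]
P^2 =
  S0: [13/49, 3/7, 15/49]
  S1: [11/49, 27/49, 11/49]
  S2: [13/49, 19/49, 17/49]
P^3 =
  S0: [83/343, 169/343, 13/49]
  S1: [87/343, 153/343, 103/343]
  S2: [81/343, 25/49, 87/343]

(P^3)[S0 -> S0] = 83/343

Answer: 83/343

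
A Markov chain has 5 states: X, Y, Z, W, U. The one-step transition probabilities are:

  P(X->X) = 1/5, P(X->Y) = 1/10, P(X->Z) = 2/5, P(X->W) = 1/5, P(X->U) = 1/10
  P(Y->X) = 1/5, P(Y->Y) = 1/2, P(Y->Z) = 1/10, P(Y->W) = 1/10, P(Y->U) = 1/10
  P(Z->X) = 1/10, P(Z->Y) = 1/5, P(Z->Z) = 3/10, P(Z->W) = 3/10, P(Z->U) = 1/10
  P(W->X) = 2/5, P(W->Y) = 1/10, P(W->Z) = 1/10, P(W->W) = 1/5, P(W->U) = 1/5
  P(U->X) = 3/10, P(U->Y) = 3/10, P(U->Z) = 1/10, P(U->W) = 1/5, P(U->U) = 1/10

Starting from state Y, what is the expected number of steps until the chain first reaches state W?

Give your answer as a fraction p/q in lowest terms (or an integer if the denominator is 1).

Let h_i = expected steps to first reach W from state i.
Boundary: h_W = 0.
First-step equations for the other states:
  h_X = 1 + 1/5*h_X + 1/10*h_Y + 2/5*h_Z + 1/5*h_W + 1/10*h_U
  h_Y = 1 + 1/5*h_X + 1/2*h_Y + 1/10*h_Z + 1/10*h_W + 1/10*h_U
  h_Z = 1 + 1/10*h_X + 1/5*h_Y + 3/10*h_Z + 3/10*h_W + 1/10*h_U
  h_U = 1 + 3/10*h_X + 3/10*h_Y + 1/10*h_Z + 1/5*h_W + 1/10*h_U

Substituting h_W = 0 and rearranging gives the linear system (I - Q) h = 1:
  [4/5, -1/10, -2/5, -1/10] . (h_X, h_Y, h_Z, h_U) = 1
  [-1/5, 1/2, -1/10, -1/10] . (h_X, h_Y, h_Z, h_U) = 1
  [-1/10, -1/5, 7/10, -1/10] . (h_X, h_Y, h_Z, h_U) = 1
  [-3/10, -3/10, -1/10, 9/10] . (h_X, h_Y, h_Z, h_U) = 1

Solving yields:
  h_X = 6900/1397
  h_Y = 8300/1397
  h_Z = 6400/1397
  h_U = 7330/1397

Starting state is Y, so the expected hitting time is h_Y = 8300/1397.

Answer: 8300/1397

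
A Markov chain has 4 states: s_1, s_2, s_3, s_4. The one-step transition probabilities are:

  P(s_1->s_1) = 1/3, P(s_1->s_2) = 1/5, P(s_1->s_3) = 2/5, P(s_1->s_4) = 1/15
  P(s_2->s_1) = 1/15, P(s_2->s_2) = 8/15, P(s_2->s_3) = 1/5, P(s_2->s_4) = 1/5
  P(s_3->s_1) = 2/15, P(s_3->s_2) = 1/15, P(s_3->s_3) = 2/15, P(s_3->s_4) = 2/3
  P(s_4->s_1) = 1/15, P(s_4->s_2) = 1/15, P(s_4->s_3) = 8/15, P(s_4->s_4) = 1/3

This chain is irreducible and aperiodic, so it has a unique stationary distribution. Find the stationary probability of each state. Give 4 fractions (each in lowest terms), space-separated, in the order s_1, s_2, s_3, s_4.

Answer: 227/1874 291/1874 623/1874 733/1874

Derivation:
The stationary distribution satisfies pi = pi * P, i.e.:
  pi_s_1 = 1/3*pi_s_1 + 1/15*pi_s_2 + 2/15*pi_s_3 + 1/15*pi_s_4
  pi_s_2 = 1/5*pi_s_1 + 8/15*pi_s_2 + 1/15*pi_s_3 + 1/15*pi_s_4
  pi_s_3 = 2/5*pi_s_1 + 1/5*pi_s_2 + 2/15*pi_s_3 + 8/15*pi_s_4
  pi_s_4 = 1/15*pi_s_1 + 1/5*pi_s_2 + 2/3*pi_s_3 + 1/3*pi_s_4
with normalization: pi_s_1 + pi_s_2 + pi_s_3 + pi_s_4 = 1.

Using the first 3 balance equations plus normalization, the linear system A*pi = b is:
  [-2/3, 1/15, 2/15, 1/15] . pi = 0
  [1/5, -7/15, 1/15, 1/15] . pi = 0
  [2/5, 1/5, -13/15, 8/15] . pi = 0
  [1, 1, 1, 1] . pi = 1

Solving yields:
  pi_s_1 = 227/1874
  pi_s_2 = 291/1874
  pi_s_3 = 623/1874
  pi_s_4 = 733/1874

Verification (pi * P):
  227/1874*1/3 + 291/1874*1/15 + 623/1874*2/15 + 733/1874*1/15 = 227/1874 = pi_s_1  (ok)
  227/1874*1/5 + 291/1874*8/15 + 623/1874*1/15 + 733/1874*1/15 = 291/1874 = pi_s_2  (ok)
  227/1874*2/5 + 291/1874*1/5 + 623/1874*2/15 + 733/1874*8/15 = 623/1874 = pi_s_3  (ok)
  227/1874*1/15 + 291/1874*1/5 + 623/1874*2/3 + 733/1874*1/3 = 733/1874 = pi_s_4  (ok)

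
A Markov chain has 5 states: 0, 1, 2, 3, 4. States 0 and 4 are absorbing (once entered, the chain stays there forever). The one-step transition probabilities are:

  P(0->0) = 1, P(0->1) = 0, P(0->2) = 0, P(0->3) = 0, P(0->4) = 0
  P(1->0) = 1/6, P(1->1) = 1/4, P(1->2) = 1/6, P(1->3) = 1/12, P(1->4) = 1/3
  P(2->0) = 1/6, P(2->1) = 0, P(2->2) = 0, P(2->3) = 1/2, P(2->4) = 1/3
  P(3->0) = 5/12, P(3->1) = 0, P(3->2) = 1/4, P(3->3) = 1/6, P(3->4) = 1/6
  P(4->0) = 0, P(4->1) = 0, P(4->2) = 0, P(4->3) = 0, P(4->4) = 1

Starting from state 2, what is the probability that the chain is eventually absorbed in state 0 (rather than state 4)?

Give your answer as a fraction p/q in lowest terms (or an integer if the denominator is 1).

Answer: 25/51

Derivation:
Let a_i = P(absorbed in 0 | start in state i).
Boundary conditions: a_0 = 1, a_4 = 0.
For each transient state i, a_i = sum_j P(i->j) * a_j:
  a_1 = 1/6*a_0 + 1/4*a_1 + 1/6*a_2 + 1/12*a_3 + 1/3*a_4
  a_2 = 1/6*a_0 + 0*a_1 + 0*a_2 + 1/2*a_3 + 1/3*a_4
  a_3 = 5/12*a_0 + 0*a_1 + 1/4*a_2 + 1/6*a_3 + 1/6*a_4

Substituting a_0 = 1 and a_4 = 0, rearrange to (I - Q) a = r where r[i] = P(i -> 0):
  [3/4, -1/6, -1/12] . (a_1, a_2, a_3) = 1/6
  [0, 1, -1/2] . (a_1, a_2, a_3) = 1/6
  [0, -1/4, 5/6] . (a_1, a_2, a_3) = 5/12

Solving yields:
  a_1 = 185/459
  a_2 = 25/51
  a_3 = 11/17

Starting state is 2, so the absorption probability is a_2 = 25/51.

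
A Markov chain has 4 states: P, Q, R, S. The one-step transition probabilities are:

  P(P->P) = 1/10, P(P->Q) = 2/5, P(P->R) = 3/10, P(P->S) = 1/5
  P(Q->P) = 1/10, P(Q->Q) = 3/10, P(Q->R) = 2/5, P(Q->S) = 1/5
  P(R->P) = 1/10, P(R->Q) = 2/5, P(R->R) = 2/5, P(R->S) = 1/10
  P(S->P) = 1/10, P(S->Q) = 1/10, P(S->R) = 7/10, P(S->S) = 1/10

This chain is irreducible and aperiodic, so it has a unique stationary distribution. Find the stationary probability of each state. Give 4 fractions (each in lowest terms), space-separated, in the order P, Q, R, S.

The stationary distribution satisfies pi = pi * P, i.e.:
  pi_P = 1/10*pi_P + 1/10*pi_Q + 1/10*pi_R + 1/10*pi_S
  pi_Q = 2/5*pi_P + 3/10*pi_Q + 2/5*pi_R + 1/10*pi_S
  pi_R = 3/10*pi_P + 2/5*pi_Q + 2/5*pi_R + 7/10*pi_S
  pi_S = 1/5*pi_P + 1/5*pi_Q + 1/10*pi_R + 1/10*pi_S
with normalization: pi_P + pi_Q + pi_R + pi_S = 1.

Using the first 3 balance equations plus normalization, the linear system A*pi = b is:
  [-9/10, 1/10, 1/10, 1/10] . pi = 0
  [2/5, -7/10, 2/5, 1/10] . pi = 0
  [3/10, 2/5, -3/5, 7/10] . pi = 0
  [1, 1, 1, 1] . pi = 1

Solving yields:
  pi_P = 1/10
  pi_Q = 367/1130
  pi_R = 489/1130
  pi_S = 161/1130

Verification (pi * P):
  1/10*1/10 + 367/1130*1/10 + 489/1130*1/10 + 161/1130*1/10 = 1/10 = pi_P  (ok)
  1/10*2/5 + 367/1130*3/10 + 489/1130*2/5 + 161/1130*1/10 = 367/1130 = pi_Q  (ok)
  1/10*3/10 + 367/1130*2/5 + 489/1130*2/5 + 161/1130*7/10 = 489/1130 = pi_R  (ok)
  1/10*1/5 + 367/1130*1/5 + 489/1130*1/10 + 161/1130*1/10 = 161/1130 = pi_S  (ok)

Answer: 1/10 367/1130 489/1130 161/1130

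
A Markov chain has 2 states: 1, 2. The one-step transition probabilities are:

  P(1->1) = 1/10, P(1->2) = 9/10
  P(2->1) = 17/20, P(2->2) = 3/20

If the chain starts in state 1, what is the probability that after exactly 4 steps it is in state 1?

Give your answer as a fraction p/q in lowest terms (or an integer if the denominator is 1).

Answer: 83/128

Derivation:
Computing P^4 by repeated multiplication:
P^1 =
  1: [1/10, 9/10]
  2: [17/20, 3/20]
P^2 =
  1: [31/40, 9/40]
  2: [17/80, 63/80]
P^3 =
  1: [43/160, 117/160]
  2: [221/320, 99/320]
P^4 =
  1: [83/128, 45/128]
  2: [85/256, 171/256]

(P^4)[1 -> 1] = 83/128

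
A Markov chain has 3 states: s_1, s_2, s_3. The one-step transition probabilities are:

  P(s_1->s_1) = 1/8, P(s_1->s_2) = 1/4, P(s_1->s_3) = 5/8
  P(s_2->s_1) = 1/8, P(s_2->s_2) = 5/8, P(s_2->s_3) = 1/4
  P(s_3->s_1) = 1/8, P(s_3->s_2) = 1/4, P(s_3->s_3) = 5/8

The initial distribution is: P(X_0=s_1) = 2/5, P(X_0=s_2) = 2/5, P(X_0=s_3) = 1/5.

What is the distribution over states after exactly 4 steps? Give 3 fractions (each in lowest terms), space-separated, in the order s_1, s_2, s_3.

Propagating the distribution step by step (d_{t+1} = d_t * P):
d_0 = (s_1=2/5, s_2=2/5, s_3=1/5)
  d_1[s_1] = 2/5*1/8 + 2/5*1/8 + 1/5*1/8 = 1/8
  d_1[s_2] = 2/5*1/4 + 2/5*5/8 + 1/5*1/4 = 2/5
  d_1[s_3] = 2/5*5/8 + 2/5*1/4 + 1/5*5/8 = 19/40
d_1 = (s_1=1/8, s_2=2/5, s_3=19/40)
  d_2[s_1] = 1/8*1/8 + 2/5*1/8 + 19/40*1/8 = 1/8
  d_2[s_2] = 1/8*1/4 + 2/5*5/8 + 19/40*1/4 = 2/5
  d_2[s_3] = 1/8*5/8 + 2/5*1/4 + 19/40*5/8 = 19/40
d_2 = (s_1=1/8, s_2=2/5, s_3=19/40)
  d_3[s_1] = 1/8*1/8 + 2/5*1/8 + 19/40*1/8 = 1/8
  d_3[s_2] = 1/8*1/4 + 2/5*5/8 + 19/40*1/4 = 2/5
  d_3[s_3] = 1/8*5/8 + 2/5*1/4 + 19/40*5/8 = 19/40
d_3 = (s_1=1/8, s_2=2/5, s_3=19/40)
  d_4[s_1] = 1/8*1/8 + 2/5*1/8 + 19/40*1/8 = 1/8
  d_4[s_2] = 1/8*1/4 + 2/5*5/8 + 19/40*1/4 = 2/5
  d_4[s_3] = 1/8*5/8 + 2/5*1/4 + 19/40*5/8 = 19/40
d_4 = (s_1=1/8, s_2=2/5, s_3=19/40)

Answer: 1/8 2/5 19/40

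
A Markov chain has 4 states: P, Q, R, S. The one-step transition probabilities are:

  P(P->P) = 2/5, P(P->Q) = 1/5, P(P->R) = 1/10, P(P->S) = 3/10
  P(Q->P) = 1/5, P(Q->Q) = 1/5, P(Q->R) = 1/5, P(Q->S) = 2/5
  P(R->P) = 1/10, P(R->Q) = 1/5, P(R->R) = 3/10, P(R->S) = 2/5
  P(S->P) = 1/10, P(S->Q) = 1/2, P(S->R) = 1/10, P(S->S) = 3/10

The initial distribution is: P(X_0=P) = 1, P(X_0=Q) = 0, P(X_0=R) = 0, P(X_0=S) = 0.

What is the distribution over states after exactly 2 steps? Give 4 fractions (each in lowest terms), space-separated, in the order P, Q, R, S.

Propagating the distribution step by step (d_{t+1} = d_t * P):
d_0 = (P=1, Q=0, R=0, S=0)
  d_1[P] = 1*2/5 + 0*1/5 + 0*1/10 + 0*1/10 = 2/5
  d_1[Q] = 1*1/5 + 0*1/5 + 0*1/5 + 0*1/2 = 1/5
  d_1[R] = 1*1/10 + 0*1/5 + 0*3/10 + 0*1/10 = 1/10
  d_1[S] = 1*3/10 + 0*2/5 + 0*2/5 + 0*3/10 = 3/10
d_1 = (P=2/5, Q=1/5, R=1/10, S=3/10)
  d_2[P] = 2/5*2/5 + 1/5*1/5 + 1/10*1/10 + 3/10*1/10 = 6/25
  d_2[Q] = 2/5*1/5 + 1/5*1/5 + 1/10*1/5 + 3/10*1/2 = 29/100
  d_2[R] = 2/5*1/10 + 1/5*1/5 + 1/10*3/10 + 3/10*1/10 = 7/50
  d_2[S] = 2/5*3/10 + 1/5*2/5 + 1/10*2/5 + 3/10*3/10 = 33/100
d_2 = (P=6/25, Q=29/100, R=7/50, S=33/100)

Answer: 6/25 29/100 7/50 33/100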